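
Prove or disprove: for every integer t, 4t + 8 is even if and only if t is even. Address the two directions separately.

Not equivalent: only (⇐) holds.

(⟹) This fails: take t = 1. Then 4t + 8 = 12, which is even, yet t = 1 is odd, not even.

(⟸) Suppose t is even. Since 4 is even, 4t is even for every t, so 4t + 8 has the same parity as 8, which is even. Hence 4t + 8 is even.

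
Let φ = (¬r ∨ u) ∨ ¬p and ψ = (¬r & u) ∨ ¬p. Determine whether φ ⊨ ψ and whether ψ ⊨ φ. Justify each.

(⟹) This fails. Under r = F, p = T, u = F, the left side is true but the right side is false.

(⟸) Assume the antecedent. If r is true, the antecedent forces (r = T, p = F, u = F) or (r = T, p = F, u = T), and (¬r ∨ u) ∨ ¬p holds there. If r is false, (¬r ∨ u) ∨ ¬p reduces to true regardless of the other variables. Either way (¬r ∨ u) ∨ ¬p holds.

Only the converse holds.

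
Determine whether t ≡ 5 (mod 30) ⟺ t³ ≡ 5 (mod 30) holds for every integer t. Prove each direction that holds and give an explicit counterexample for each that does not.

Both directions hold.

Converse. Suppose t³ ≡ 5 (mod 30). The only residue r in {0, …, 29} with r³ ≡ 5 (mod 30) is r = 5, so t ≡ 5 (mod 30).

Forward direction. Suppose t ≡ 5 (mod 30). Write t = 30j + 5. Then (30j + 5)³ = 27000j³ + 13500j² + 2250j + 125 = 30(900j³ + 450j² + 75j + 4) + 5, so t³ ≡ 5 (mod 30).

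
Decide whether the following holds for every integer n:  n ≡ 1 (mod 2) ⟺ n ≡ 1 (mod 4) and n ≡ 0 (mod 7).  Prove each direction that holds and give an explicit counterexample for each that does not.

Only the converse holds.

(→) This fails: n = 1 gives 1 ≡ 1 (mod 2) but 1 ≡ 1 (mod 7), so the conjunction on the right does not hold.

(←) Conversely, if n ≡ 1 (mod 4) and n ≡ 0 (mod 7), then by the Chinese remainder theorem n ≡ 21 (mod 28). Since 21 ≡ 1 (mod 2) and 2 ∣ 28, we get n ≡ 1 (mod 2).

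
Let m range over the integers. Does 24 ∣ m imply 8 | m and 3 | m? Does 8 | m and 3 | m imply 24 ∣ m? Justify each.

Both directions hold; the statement is true.

[⇒] If 24 ∣ m, write m = 24q. Since 24 = 3·8, m = 8·(3q), so 8 ∣ m; and since 24 = 8·3, m = 3·(8q), so 3 ∣ m.

[⇐] Suppose 8 ∣ m and 3 ∣ m. Any common multiple of 8 and 3 is a multiple of their lcm; here gcd(8, 3) = 1, so lcm(8, 3) = 8·3 = 24, so 24 ∣ m.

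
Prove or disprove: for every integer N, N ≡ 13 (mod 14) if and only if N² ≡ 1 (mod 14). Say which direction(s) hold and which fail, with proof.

[⇒] Suppose N ≡ 13 (mod 14). Write N = 14j + 13. Then (14j + 13)² = 196j² + 364j + 169 = 14(14j² + 26j + 12) + 1, so N² ≡ 1 (mod 14).

[⇐] This fails: take N = 1. Then 1² = 1 ≡ 1 (mod 14), yet 1 ≡ 1 (mod 14), not 13.

The forward direction holds; the converse fails.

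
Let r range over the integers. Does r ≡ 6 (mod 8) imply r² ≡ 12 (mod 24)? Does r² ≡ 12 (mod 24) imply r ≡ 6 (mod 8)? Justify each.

Neither implication holds.

Forward direction. This fails: take r = 14. Then 14 ≡ 6 (mod 8), but 14² = 196 ≡ 4 (mod 24), not 12.

Converse. This fails: take r = 18. Then 18² = 324 ≡ 12 (mod 24), yet 18 ≡ 2 (mod 8), not 6.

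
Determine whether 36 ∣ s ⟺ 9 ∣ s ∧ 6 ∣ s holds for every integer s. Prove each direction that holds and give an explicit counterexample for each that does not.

(⇒) holds; (⇐) fails.

[⇒] If 36 ∣ s, write s = 36q. Since 36 = 4·9, s = 9·(4q), so 9 ∣ s; and since 36 = 6·6, s = 6·(6q), so 6 ∣ s.

[⇐] This fails: take s = 18. Both 9 ∣ 18 and 6 ∣ 18, yet 18 is not a multiple of 36 (since 18 = 0·36 + 18), so 36 ∤ 18.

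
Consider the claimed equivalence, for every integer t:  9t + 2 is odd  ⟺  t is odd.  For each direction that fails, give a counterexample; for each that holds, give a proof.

Equivalent; both directions hold.

(→) Suppose 9t + 2 is odd. Since 9 is odd, 9t and t have the same parity, so 9t + 2 ≡ t + 2 (mod 2). As 2 is even, 9t + 2 is odd exactly when t is odd. Thus t is odd.

(←) Conversely, suppose t is odd; write t = 2j + 1. Then 9t + 2 = 9·(2j + 1) + 2 = 2·9j + 11, which is odd.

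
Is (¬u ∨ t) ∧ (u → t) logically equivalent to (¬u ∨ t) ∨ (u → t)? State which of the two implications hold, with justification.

(⟹) Assume the antecedent. If t is true, (¬u ∨ t) ∨ (u → t) reduces to true regardless of the other variables. If t is false, the antecedent forces (t = F, u = F), and (¬u ∨ t) ∨ (u → t) holds there. Either way (¬u ∨ t) ∨ (u → t) holds.

(⟸) Assume the antecedent. If t is true, (¬u ∨ t) ∧ (u → t) reduces to true regardless of the other variables. If t is false, the antecedent forces (t = F, u = F), and (¬u ∨ t) ∧ (u → t) holds there. Either way (¬u ∨ t) ∧ (u → t) holds.

Both directions hold; the statement is true.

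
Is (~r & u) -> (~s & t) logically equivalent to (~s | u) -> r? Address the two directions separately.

Not equivalent: only (⇐) holds.

(→) This fails. Under r = F, s = F, t = F, u = F, the left side is true but the right side is false.

(←) Assume the antecedent. If r is true, (~r & u) -> (~s & t) reduces to true regardless of the other variables. If r is false, the antecedent forces (r = F, s = T, t = F, u = F) or (r = F, s = T, t = T, u = F), and (~r & u) -> (~s & t) holds there. Either way (~r & u) -> (~s & t) holds.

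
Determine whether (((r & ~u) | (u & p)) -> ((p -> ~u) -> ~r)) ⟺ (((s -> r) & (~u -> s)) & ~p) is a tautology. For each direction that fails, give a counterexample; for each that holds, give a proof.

(⇒) This fails. Under s = F, p = F, r = F, u = F, the left side is true but the right side is false.

(⇐) This fails. Under s = T, p = F, r = T, u = F, the left side is false but the right side is true.

Both directions fail.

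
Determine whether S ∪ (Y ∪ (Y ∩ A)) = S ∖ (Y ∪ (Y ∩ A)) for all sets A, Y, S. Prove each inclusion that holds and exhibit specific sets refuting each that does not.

(⊇) Let x ∈ S ∖ (Y ∪ (Y ∩ A)). Then either x ∈ S and x ∉ A, Y; or x ∈ A ∩ S and x ∉ Y. In each case x ∈ S ∪ (Y ∪ (Y ∩ A)), so S ∖ (Y ∪ (Y ∩ A)) ⊆ S ∪ (Y ∪ (Y ∩ A)).

(⊆) This inclusion fails. Take A = ∅, Y = {1}, S = ∅; then 1 ∈ S ∪ (Y ∪ (Y ∩ A)) but 1 ∉ S ∖ (Y ∪ (Y ∩ A)).

Only the reverse inclusion holds.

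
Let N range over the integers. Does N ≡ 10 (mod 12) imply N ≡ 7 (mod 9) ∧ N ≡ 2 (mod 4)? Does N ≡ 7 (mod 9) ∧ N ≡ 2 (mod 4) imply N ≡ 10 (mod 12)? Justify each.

(⟹) This fails: N = 10 gives 10 ≡ 10 (mod 12) but 10 ≡ 1 (mod 9), so the conjunction on the right does not hold.

(⟸) Conversely, if N ≡ 7 (mod 9) and N ≡ 2 (mod 4), then by the Chinese remainder theorem N ≡ 34 (mod 36). Since 34 ≡ 10 (mod 12) and 12 ∣ 36, we get N ≡ 10 (mod 12).

Only the reverse direction holds.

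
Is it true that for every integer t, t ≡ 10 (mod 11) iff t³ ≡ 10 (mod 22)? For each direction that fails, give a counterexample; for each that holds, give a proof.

Not equivalent: only (⇐) holds.

(⇒) This fails: take t = 21. Then 21 ≡ 10 (mod 11), but 21³ = 9261 ≡ 21 (mod 22), not 10.

(⇐) Conversely, the residues r modulo 22 with r³ ≡ 10 (mod 22) are exactly {10}, and each is ≡ 10 (mod 11).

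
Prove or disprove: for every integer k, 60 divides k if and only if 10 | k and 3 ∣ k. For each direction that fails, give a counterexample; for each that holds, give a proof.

Only the forward implication holds.

(→) If 60 ∣ k, write k = 60q. Since 60 = 6·10, k = 10·(6q), so 10 ∣ k; and since 60 = 20·3, k = 3·(20q), so 3 ∣ k.

(←) This fails: take k = 30. Both 10 ∣ 30 and 3 ∣ 30, yet 30 is not a multiple of 60 (since 30 = 0·60 + 30), so 60 ∤ 30.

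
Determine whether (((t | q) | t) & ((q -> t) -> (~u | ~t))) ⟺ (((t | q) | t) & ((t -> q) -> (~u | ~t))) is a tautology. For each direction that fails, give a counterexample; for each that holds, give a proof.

Not equivalent: only (⇒) holds.

(⇒) Assume the antecedent. If t is true, the antecedent forces (q = F, u = F, t = T) or (q = T, u = F, t = T), and the consequent holds there. If t is false, the antecedent forces (q = T, u = F, t = F) or (q = T, u = T, t = F), and the consequent holds there. Either way the consequent holds.

(⇐) This fails. Under q = F, u = T, t = T, the left side is false but the right side is true.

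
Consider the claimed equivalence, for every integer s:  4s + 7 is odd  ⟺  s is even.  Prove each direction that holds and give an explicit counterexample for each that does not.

(⟹) This fails: take s = 1. Then 4s + 7 = 11, which is odd, yet s = 1 is odd, not even.

(⟸) Suppose s is even. Since 4 is even, 4s is even for every s, so 4s + 7 has the same parity as 7, which is odd. Hence 4s + 7 is odd.

(⇒) fails; (⇐) holds.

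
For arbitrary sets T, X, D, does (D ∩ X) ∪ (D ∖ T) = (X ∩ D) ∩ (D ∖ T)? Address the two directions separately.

(⊆) This inclusion fails. Take T = ∅, X = ∅, D = {1}; then 1 ∈ (D ∩ X) ∪ (D ∖ T) but 1 ∉ (X ∩ D) ∩ (D ∖ T).

(⊇) Let x ∈ (X ∩ D) ∩ (D ∖ T). Then x ∈ X ∩ D and x ∉ T, from which x ∈ (D ∩ X) ∪ (D ∖ T).

Only the reverse inclusion holds.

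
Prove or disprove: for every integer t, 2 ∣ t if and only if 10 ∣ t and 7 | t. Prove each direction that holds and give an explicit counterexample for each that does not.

(⟹) This fails: take t = 2. Certainly 2 ∣ 2, but 10 ∤ 2.

(⟸) Suppose 10 ∣ t and 7 ∣ t. Any common multiple of 10 and 7 is a multiple of their lcm; here gcd(10, 7) = 1, so lcm(10, 7) = 10·7 = 70, so 70 ∣ t. Since 2 ∣ 70, it follows that 2 ∣ t.

The forward direction fails; the converse holds.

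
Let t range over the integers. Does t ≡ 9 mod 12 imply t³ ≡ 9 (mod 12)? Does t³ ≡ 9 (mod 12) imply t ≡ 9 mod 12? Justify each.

[⇒] Suppose t ≡ 9 mod 12. Write t = 12j + 9. Then (12j + 9)³ = 1728j³ + 3888j² + 2916j + 729 = 12(144j³ + 324j² + 243j + 60) + 9, so t³ ≡ 9 (mod 12).

[⇐] For the converse, argue contrapositively. If t ≢ 9 (mod 12), then t is congruent to one of 0, 1, 2, 3, 4, 5, 6, 7, 8, 10, 11 modulo 12, and these give t³ ≡ 0, 1, 8, 3, 4, 5, 0, 7, 8, 4, 11 respectively — never 9.

Both directions hold.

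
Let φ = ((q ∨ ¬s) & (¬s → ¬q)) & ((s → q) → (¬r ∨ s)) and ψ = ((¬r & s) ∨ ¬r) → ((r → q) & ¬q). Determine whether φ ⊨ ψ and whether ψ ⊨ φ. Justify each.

Neither implication holds.

Forward direction. This fails. Under q = T, r = F, s = T, the left side is true but the right side is false.

Converse. This fails. Under q = F, r = T, s = F, the left side is false but the right side is true.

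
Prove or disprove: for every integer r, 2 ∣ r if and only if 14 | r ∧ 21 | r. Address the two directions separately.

Only the reverse direction holds.

(⇒) This fails: take r = 2. Certainly 2 ∣ 2, but 14 ∤ 2.

(⇐) Suppose 14 ∣ r and 21 ∣ r. Any common multiple of 14 and 21 is a multiple of their lcm; here lcm(14, 21) = 14·21/gcd(14, 21) = 294/7 = 42, so 42 ∣ r. Since 2 ∣ 42, it follows that 2 ∣ r.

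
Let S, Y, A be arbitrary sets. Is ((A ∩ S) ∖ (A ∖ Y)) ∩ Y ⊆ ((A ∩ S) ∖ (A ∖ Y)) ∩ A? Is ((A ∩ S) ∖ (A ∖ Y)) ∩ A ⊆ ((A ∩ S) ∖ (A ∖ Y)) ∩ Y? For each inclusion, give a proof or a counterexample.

Forward inclusion. Let x ∈ ((A ∩ S) ∖ (A ∖ Y)) ∩ Y. Then x ∈ S ∩ Y ∩ A, from which x ∈ ((A ∩ S) ∖ (A ∖ Y)) ∩ A.

Reverse inclusion. Let x ∈ ((A ∩ S) ∖ (A ∖ Y)) ∩ A. Then x ∈ S ∩ Y ∩ A, from which x ∈ ((A ∩ S) ∖ (A ∖ Y)) ∩ Y.

The two sets are equal.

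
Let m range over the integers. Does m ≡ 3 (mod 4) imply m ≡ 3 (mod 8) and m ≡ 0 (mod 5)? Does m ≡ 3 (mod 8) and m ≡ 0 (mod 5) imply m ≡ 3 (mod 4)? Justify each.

[⇒] This fails: m = 3 gives 3 ≡ 3 (mod 4) but 3 ≡ 3 (mod 5), so the conjunction on the right does not hold.

[⇐] Conversely, if m ≡ 3 (mod 8) and m ≡ 0 (mod 5), then by the Chinese remainder theorem m ≡ 35 (mod 40). Since 35 ≡ 3 (mod 4) and 4 ∣ 40, we get m ≡ 3 (mod 4).

Not equivalent: only (⇐) holds.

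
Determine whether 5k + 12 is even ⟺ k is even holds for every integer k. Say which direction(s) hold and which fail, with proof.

(⟹) Suppose 5k + 12 is even. Since 5 is odd, 5k and k have the same parity, so 5k + 12 ≡ k + 12 (mod 2). As 12 is even, 5k + 12 is even exactly when k is even. Thus k is even.

(⟸) Conversely, suppose k is even; write k = 2j. Then 5k + 12 = 5·(2j) + 12 = 2·5j + 12, which is even.

The biconditional holds.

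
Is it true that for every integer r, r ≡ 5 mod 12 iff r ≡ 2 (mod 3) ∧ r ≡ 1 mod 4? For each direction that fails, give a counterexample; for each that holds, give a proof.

Forward direction. Suppose r ≡ 5 (mod 12); write r = 12j + 5. Since 3 ∣ 12, reducing mod 3 gives r ≡ 5 ≡ 2 (mod 3); since 4 ∣ 12, reducing mod 4 gives r ≡ 5 ≡ 1 (mod 4).

Converse. If r ≡ 2 (mod 3) and r ≡ 1 (mod 4), then by the Chinese remainder theorem r ≡ 5 (mod 12). This is exactly r ≡ 5 (mod 12).

Equivalent; both directions hold.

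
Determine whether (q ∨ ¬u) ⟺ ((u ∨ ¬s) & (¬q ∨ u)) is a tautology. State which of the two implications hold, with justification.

Neither implication holds.

Forward direction. This fails. Under u = F, q = T, s = F, the left side is true but the right side is false.

Converse. This fails. Under u = T, q = F, s = F, the left side is false but the right side is true.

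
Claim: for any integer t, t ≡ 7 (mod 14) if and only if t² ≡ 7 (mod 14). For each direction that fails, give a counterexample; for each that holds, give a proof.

Both directions hold.

Forward direction. Suppose t ≡ 7 (mod 14). Write t = 14j + 7. Then (14j + 7)² = 196j² + 196j + 49 = 14(14j² + 14j + 3) + 7, so t² ≡ 7 (mod 14).

Converse. Suppose t² ≡ 7 (mod 14). The only residue r in {0, …, 13} with r² ≡ 7 (mod 14) is r = 7, so t ≡ 7 (mod 14).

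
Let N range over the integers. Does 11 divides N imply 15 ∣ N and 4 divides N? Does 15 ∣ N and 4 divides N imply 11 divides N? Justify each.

(⟹) This fails: take N = 11. Certainly 11 ∣ 11, but 15 ∤ 11.

(⟸) This fails: take N = 60. Both 15 ∣ 60 and 4 ∣ 60, yet 60 is not a multiple of 11 (since 60 = 5·11 + 5), so 11 ∤ 60.

Both directions fail.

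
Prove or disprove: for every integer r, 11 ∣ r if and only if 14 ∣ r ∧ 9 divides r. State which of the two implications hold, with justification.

Both directions fail.

(⟹) This fails: take r = 11. Certainly 11 ∣ 11, but 14 ∤ 11.

(⟸) This fails: take r = 126. Both 14 ∣ 126 and 9 ∣ 126, yet 126 is not a multiple of 11 (since 126 = 11·11 + 5), so 11 ∤ 126.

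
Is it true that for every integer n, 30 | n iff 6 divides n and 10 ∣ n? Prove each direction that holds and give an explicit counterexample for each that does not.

[⇒] If 30 ∣ n, write n = 30q. Since 30 = 5·6, n = 6·(5q), so 6 ∣ n; and since 30 = 3·10, n = 10·(3q), so 10 ∣ n.

[⇐] Suppose 6 ∣ n and 10 ∣ n. Any common multiple of 6 and 10 is a multiple of their lcm; here lcm(6, 10) = 6·10/gcd(6, 10) = 60/2 = 30, so 30 ∣ n.

Both implications hold.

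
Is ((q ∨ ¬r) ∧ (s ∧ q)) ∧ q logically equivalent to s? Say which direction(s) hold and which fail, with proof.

(⇒) Assume the antecedent. If q is true, the antecedent forces (q = T, r = F, s = T) or (q = T, r = T, s = T), and s holds there. If q is false, the antecedent cannot hold. Either way s holds.

(⇐) This fails. Under q = F, r = F, s = T, the left side is false but the right side is true.

(⇒) holds; (⇐) fails.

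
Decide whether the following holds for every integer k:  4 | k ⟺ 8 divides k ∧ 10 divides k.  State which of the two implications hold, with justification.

The forward direction fails; the converse holds.

(⟹) This fails: take k = 4. Certainly 4 ∣ 4, but 8 ∤ 4.

(⟸) Suppose 8 ∣ k and 10 ∣ k. Any common multiple of 8 and 10 is a multiple of their lcm; here lcm(8, 10) = 8·10/gcd(8, 10) = 80/2 = 40, so 40 ∣ k. Since 4 ∣ 40, it follows that 4 ∣ k.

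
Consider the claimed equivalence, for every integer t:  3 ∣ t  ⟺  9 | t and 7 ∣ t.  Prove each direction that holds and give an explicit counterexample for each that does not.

(←) Suppose 9 ∣ t and 7 ∣ t. Any common multiple of 9 and 7 is a multiple of their lcm; here gcd(9, 7) = 1, so lcm(9, 7) = 9·7 = 63, so 63 ∣ t. Since 3 ∣ 63, it follows that 3 ∣ t.

(→) This fails: take t = 3. Certainly 3 ∣ 3, but 9 ∤ 3.

The forward direction fails; the converse holds.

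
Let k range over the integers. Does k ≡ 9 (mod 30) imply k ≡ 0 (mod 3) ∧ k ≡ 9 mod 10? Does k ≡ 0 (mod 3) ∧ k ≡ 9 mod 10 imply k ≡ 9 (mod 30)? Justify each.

Forward direction. Suppose k ≡ 9 (mod 30); write k = 30j + 9. Since 3 ∣ 30, reducing mod 3 gives k ≡ 9 ≡ 0 (mod 3); since 10 ∣ 30, reducing mod 10 gives k ≡ 9 (mod 10).

Converse. If k ≡ 0 (mod 3) and k ≡ 9 (mod 10), then by the Chinese remainder theorem k ≡ 9 (mod 30). This is exactly k ≡ 9 (mod 30).

Equivalent; both directions hold.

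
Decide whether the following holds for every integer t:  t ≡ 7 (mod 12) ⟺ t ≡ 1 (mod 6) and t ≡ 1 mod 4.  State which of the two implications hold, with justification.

(⟹) This fails: t = 7 gives 7 ≡ 7 (mod 12) but 7 ≡ 3 (mod 4), so the conjunction on the right does not hold.

(⟸) This fails: t = 1 satisfies both congruences on the right (1 ≡ 1 mod 6 and 1 ≡ 1 mod 4) yet 1 ≡ 1 (mod 12), not 7.

Neither direction holds.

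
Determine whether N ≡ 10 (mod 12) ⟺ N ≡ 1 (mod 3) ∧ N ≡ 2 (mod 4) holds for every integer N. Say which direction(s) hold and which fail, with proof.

Equivalent; both directions hold.

Forward direction. Suppose N ≡ 10 (mod 12); write N = 12j + 10. Since 3 ∣ 12, reducing mod 3 gives N ≡ 10 ≡ 1 (mod 3); since 4 ∣ 12, reducing mod 4 gives N ≡ 10 ≡ 2 (mod 4).

Converse. If N ≡ 1 (mod 3) and N ≡ 2 (mod 4), then by the Chinese remainder theorem N ≡ 10 (mod 12). This is exactly N ≡ 10 (mod 12).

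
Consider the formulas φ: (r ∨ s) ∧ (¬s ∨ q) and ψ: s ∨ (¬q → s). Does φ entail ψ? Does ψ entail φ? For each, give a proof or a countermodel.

(⇒) fails and (⇐) fails.

Forward direction. This fails. Under s = F, q = F, r = T, the left side is true but the right side is false.

Converse. This fails. Under s = T, q = F, r = F, the left side is false but the right side is true.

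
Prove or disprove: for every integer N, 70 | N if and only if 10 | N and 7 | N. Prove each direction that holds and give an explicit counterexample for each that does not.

Converse. Suppose 10 ∣ N and 7 ∣ N. Any common multiple of 10 and 7 is a multiple of their lcm; here gcd(10, 7) = 1, so lcm(10, 7) = 10·7 = 70, so 70 ∣ N.

Forward direction. If 70 ∣ N, write N = 70q. Since 70 = 7·10, N = 10·(7q), so 10 ∣ N; and since 70 = 10·7, N = 7·(10q), so 7 ∣ N.

Both directions hold.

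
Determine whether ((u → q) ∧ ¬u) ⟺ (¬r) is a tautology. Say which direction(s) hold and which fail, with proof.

Forward direction. This fails. Under u = F, q = F, r = T, the left side is true but the right side is false.

Converse. This fails. Under u = T, q = F, r = F, the left side is false but the right side is true.

Neither direction holds.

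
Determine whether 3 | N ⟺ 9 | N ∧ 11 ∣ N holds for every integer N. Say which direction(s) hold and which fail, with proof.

Only the reverse direction holds.

(⇒) This fails: take N = 3. Certainly 3 ∣ 3, but 9 ∤ 3.

(⇐) Suppose 9 ∣ N and 11 ∣ N. Any common multiple of 9 and 11 is a multiple of their lcm; here gcd(9, 11) = 1, so lcm(9, 11) = 9·11 = 99, so 99 ∣ N. Since 3 ∣ 99, it follows that 3 ∣ N.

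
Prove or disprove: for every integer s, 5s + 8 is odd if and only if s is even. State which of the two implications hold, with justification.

Forward direction. This fails: s = 5 gives 5s + 8 = 33, which is odd, but 5 is odd, not even.

Converse. This also fails: s = 6 is even, but 5s + 8 = 38 is even, not odd.

Both directions fail.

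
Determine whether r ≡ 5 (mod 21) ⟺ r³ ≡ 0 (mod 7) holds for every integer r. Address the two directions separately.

(⇒) This fails: take r = 5. Then 5 ≡ 5 (mod 21), but 5³ = 125 ≡ 6 (mod 7), not 0.

(⇐) This fails: take r = 0. Then 0³ = 0 ≡ 0 (mod 7), yet 0 ≡ 0 (mod 21), not 5.

Both directions fail.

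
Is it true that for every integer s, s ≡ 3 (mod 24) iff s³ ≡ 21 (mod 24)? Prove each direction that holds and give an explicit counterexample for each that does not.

(→) This fails: take s = 3. Then 3 ≡ 3 (mod 24), but 3³ = 27 ≡ 3 (mod 24), not 21.

(←) This fails: take s = 21. Then 21³ = 9261 ≡ 21 (mod 24), yet 21 ≡ 21 (mod 24), not 3.

Neither implication holds.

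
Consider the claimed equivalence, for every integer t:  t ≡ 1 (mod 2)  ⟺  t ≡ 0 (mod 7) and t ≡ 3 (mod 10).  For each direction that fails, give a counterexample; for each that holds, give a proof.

Converse. If t ≡ 0 (mod 7) and t ≡ 3 (mod 10), then by the Chinese remainder theorem t ≡ 63 (mod 70). Since 63 ≡ 1 (mod 2) and 2 ∣ 70, we get t ≡ 1 (mod 2).

Forward direction. This fails: t = 1 gives 1 ≡ 1 (mod 2) but 1 ≡ 1 (mod 7), so the conjunction on the right does not hold.

(⇒) fails; (⇐) holds.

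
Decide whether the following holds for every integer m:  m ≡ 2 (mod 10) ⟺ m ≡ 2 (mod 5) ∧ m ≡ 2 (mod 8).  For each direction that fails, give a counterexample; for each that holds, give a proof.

[⇐] If m ≡ 2 (mod 5) and m ≡ 2 (mod 8), then by the Chinese remainder theorem m ≡ 2 (mod 40). Since 2 ≡ 2 (mod 10) and 10 ∣ 40, we get m ≡ 2 (mod 10).

[⇒] This fails: m = 32 gives 32 ≡ 2 (mod 10) but 32 ≡ 0 (mod 8), so the conjunction on the right does not hold.

(⇒) fails; (⇐) holds.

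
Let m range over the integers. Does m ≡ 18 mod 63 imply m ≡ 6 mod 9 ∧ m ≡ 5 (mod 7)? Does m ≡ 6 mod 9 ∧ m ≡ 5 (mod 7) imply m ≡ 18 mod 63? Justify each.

(⇒) This fails: m = 18 gives 18 ≡ 18 (mod 63) but 18 ≡ 0 (mod 9), so the conjunction on the right does not hold.

(⇐) This fails: m = 33 satisfies both congruences on the right (33 ≡ 6 mod 9 and 33 ≡ 5 mod 7) yet 33 ≡ 33 (mod 63), not 18.

Both directions fail.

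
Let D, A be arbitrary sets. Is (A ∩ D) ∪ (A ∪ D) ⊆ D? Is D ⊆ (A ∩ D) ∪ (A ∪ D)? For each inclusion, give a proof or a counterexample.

(⊆) This inclusion fails. Take D = ∅, A = {1}; then 1 ∈ (A ∩ D) ∪ (A ∪ D) but 1 ∉ D.

(⊇) Let x ∈ D. Then either x ∈ D and x ∉ A; or x ∈ D ∩ A. In each case x ∈ (A ∩ D) ∪ (A ∪ D), so D ⊆ (A ∩ D) ∪ (A ∪ D).

(⊆) fails; (⊇) holds.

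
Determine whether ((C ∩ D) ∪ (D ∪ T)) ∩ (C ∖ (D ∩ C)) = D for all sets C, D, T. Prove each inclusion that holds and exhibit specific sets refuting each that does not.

(⟹) This inclusion fails. Take C = {1}, D = ∅, T = {1}; then 1 ∈ ((C ∩ D) ∪ (D ∪ T)) ∩ (C ∖ (D ∩ C)) but 1 ∉ D.

(⟸) This inclusion fails. Take C = ∅, D = {1}, T = ∅; then 1 ∈ D but 1 ∉ ((C ∩ D) ∪ (D ∪ T)) ∩ (C ∖ (D ∩ C)).

Neither inclusion holds.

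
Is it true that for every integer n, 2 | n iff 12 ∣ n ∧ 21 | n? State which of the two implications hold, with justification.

Forward direction. This fails: take n = 2. Certainly 2 ∣ 2, but 12 ∤ 2.

Converse. Suppose 12 ∣ n and 21 ∣ n. Any common multiple of 12 and 21 is a multiple of their lcm; here lcm(12, 21) = 12·21/gcd(12, 21) = 252/3 = 84, so 84 ∣ n. Since 2 ∣ 84, it follows that 2 ∣ n.

Only the converse holds.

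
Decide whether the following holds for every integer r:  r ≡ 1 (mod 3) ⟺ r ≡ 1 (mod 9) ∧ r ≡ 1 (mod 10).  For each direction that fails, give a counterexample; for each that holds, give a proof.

Only the converse holds.

[⇐] If r ≡ 1 (mod 9) and r ≡ 1 (mod 10), then by the Chinese remainder theorem r ≡ 1 (mod 90). Since 1 ≡ 1 (mod 3) and 3 ∣ 90, we get r ≡ 1 (mod 3).

[⇒] This fails: r = 4 gives 4 ≡ 1 (mod 3) but 4 ≡ 4 (mod 9), so the conjunction on the right does not hold.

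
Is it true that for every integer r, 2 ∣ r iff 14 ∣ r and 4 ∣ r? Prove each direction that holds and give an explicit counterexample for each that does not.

(←) Suppose 14 ∣ r and 4 ∣ r. Any common multiple of 14 and 4 is a multiple of their lcm; here lcm(14, 4) = 14·4/gcd(14, 4) = 56/2 = 28, so 28 ∣ r. Since 2 ∣ 28, it follows that 2 ∣ r.

(→) This fails: take r = 2. Certainly 2 ∣ 2, but 14 ∤ 2.

Only the reverse direction holds.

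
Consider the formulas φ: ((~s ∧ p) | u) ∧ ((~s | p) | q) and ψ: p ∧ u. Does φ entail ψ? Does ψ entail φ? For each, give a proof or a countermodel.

Converse. Assume the antecedent. If s is true, the antecedent forces (u = T, p = T, s = T, q = F) or (u = T, p = T, s = T, q = T), and the consequent holds there. If s is false, the antecedent forces (u = T, p = T, s = F, q = F) or (u = T, p = T, s = F, q = T), and the consequent holds there. Either way the consequent holds.

Forward direction. This fails. Under u = T, p = F, s = F, q = F, the left side is true but the right side is false.

Only the converse holds.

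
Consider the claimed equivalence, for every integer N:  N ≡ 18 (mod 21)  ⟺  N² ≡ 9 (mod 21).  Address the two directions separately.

Only the forward direction holds.

(→) Suppose N ≡ 18 (mod 21). Write N = 21j + 18. Then (21j + 18)² = 441j² + 756j + 324 = 21(21j² + 36j + 15) + 9, so N² ≡ 9 (mod 21).

(←) This fails: take N = 3. Then 3² = 9 ≡ 9 (mod 21), yet 3 ≡ 3 (mod 21), not 18.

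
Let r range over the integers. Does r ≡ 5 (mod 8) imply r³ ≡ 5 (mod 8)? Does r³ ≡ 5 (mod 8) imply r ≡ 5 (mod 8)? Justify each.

(⇒) Suppose r ≡ 5 (mod 8). Write r = 8j + 5. Then (8j + 5)³ = 512j³ + 960j² + 600j + 125 = 8(64j³ + 120j² + 75j + 15) + 5, so r³ ≡ 5 (mod 8).

(⇐) Conversely, suppose r³ ≡ 5 (mod 8). The only residue r in {0, …, 7} with r³ ≡ 5 (mod 8) is r = 5, so r ≡ 5 (mod 8).

Both directions hold; the statement is true.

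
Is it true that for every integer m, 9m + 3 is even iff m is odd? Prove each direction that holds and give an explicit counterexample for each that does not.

(→) Suppose 9m + 3 is even. Since 9 is odd, 9m and m have the same parity, so 9m + 3 ≡ m + 3 (mod 2). As 3 is odd, 9m + 3 is even exactly when m is odd. Thus m is odd.

(←) Conversely, suppose m is odd; write m = 2j + 1. Then 9m + 3 = 9·(2j + 1) + 3 = 2·9j + 12, which is even.

Both directions hold; the statement is true.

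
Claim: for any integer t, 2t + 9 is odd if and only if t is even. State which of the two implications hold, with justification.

(←) Suppose t is even. Since 2 is even, 2t is even for every t, so 2t + 9 has the same parity as 9, which is odd. Hence 2t + 9 is odd.

(→) This fails: take t = 5. Then 2t + 9 = 19, which is odd, yet t = 5 is odd, not even.

Not equivalent: only (⇐) holds.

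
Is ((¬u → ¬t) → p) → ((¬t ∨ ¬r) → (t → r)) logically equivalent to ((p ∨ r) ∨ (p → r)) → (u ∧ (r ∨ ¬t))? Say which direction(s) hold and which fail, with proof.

(→) This fails. Under u = F, t = F, p = F, r = F, the left side is true but the right side is false.

(←) Assume the antecedent. If t is true, the antecedent forces (u = T, t = T, p = F, r = T) or (u = T, t = T, p = T, r = T), and the consequent holds there. If t is false, the consequent reduces to true regardless of the other variables. Either way the consequent holds.

Not equivalent: only (⇐) holds.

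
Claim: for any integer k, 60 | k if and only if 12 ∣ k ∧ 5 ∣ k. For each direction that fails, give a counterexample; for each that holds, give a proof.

Equivalent; both directions hold.

(⇐) Suppose 12 ∣ k and 5 ∣ k. Any common multiple of 12 and 5 is a multiple of their lcm; here gcd(12, 5) = 1, so lcm(12, 5) = 12·5 = 60, so 60 ∣ k.

(⇒) If 60 ∣ k, write k = 60q. Since 60 = 5·12, k = 12·(5q), so 12 ∣ k; and since 60 = 12·5, k = 5·(12q), so 5 ∣ k.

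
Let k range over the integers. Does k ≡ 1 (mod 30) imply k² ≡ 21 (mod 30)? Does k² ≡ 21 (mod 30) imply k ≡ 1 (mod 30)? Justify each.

(⇒) This fails: take k = 1. Then 1 ≡ 1 (mod 30), but 1² = 1 ≡ 1 (mod 30), not 21.

(⇐) This fails: take k = 9. Then 9² = 81 ≡ 21 (mod 30), yet 9 ≡ 9 (mod 30), not 1.

Neither implication holds.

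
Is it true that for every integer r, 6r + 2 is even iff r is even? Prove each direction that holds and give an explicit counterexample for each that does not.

(⇒) fails; (⇐) holds.

(⟹) This fails: take r = 3. Then 6r + 2 = 20, which is even, yet r = 3 is odd, not even.

(⟸) Suppose r is even. Since 6 is even, 6r is even for every r, so 6r + 2 has the same parity as 2, which is even. Hence 6r + 2 is even.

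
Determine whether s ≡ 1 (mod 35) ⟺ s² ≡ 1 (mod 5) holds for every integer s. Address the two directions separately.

[⇒] Suppose s ≡ 1 (mod 35). Then s² ≡ 1² = 1 (mod 35), and since 5 ∣ 35, also s² ≡ 1 (mod 5).

[⇐] This fails: take s = 4. Then 4² = 16 ≡ 1 (mod 5), yet 4 ≡ 4 (mod 35), not 1.

Only the forward implication holds.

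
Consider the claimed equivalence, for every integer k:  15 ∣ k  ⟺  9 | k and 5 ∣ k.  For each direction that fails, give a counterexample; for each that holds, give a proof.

(→) This fails: take k = 15. Certainly 15 ∣ 15, but 9 ∤ 15.

(←) Suppose 9 ∣ k and 5 ∣ k. Any common multiple of 9 and 5 is a multiple of their lcm; here gcd(9, 5) = 1, so lcm(9, 5) = 9·5 = 45, so 45 ∣ k. Since 15 ∣ 45, it follows that 15 ∣ k.

(⇒) fails; (⇐) holds.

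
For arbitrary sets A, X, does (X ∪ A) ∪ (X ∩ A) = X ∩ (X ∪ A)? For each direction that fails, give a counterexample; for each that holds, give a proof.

(⟹) This inclusion fails. Take A = {1}, X = ∅; then 1 ∈ (X ∪ A) ∪ (X ∩ A) but 1 ∉ X ∩ (X ∪ A).

(⟸) Let x ∈ X ∩ (X ∪ A). Then either x ∈ X and x ∉ A; or x ∈ A ∩ X. In each case x ∈ (X ∪ A) ∪ (X ∩ A), so X ∩ (X ∪ A) ⊆ (X ∪ A) ∪ (X ∩ A).

(⊆) fails; (⊇) holds.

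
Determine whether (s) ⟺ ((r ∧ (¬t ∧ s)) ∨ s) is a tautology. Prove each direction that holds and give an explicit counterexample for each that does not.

Forward direction. Assume the antecedent. If t is true, the antecedent forces (t = T, r = F, s = T) or (t = T, r = T, s = T), and (r ∧ (¬t ∧ s)) ∨ s holds there. If t is false, the antecedent forces (t = F, r = F, s = T) or (t = F, r = T, s = T), and (r ∧ (¬t ∧ s)) ∨ s holds there. Either way (r ∧ (¬t ∧ s)) ∨ s holds.

Converse. Assume the antecedent. If t is true, the antecedent forces (t = T, r = F, s = T) or (t = T, r = T, s = T), and s holds there. If t is false, the antecedent forces (t = F, r = F, s = T) or (t = F, r = T, s = T), and s holds there. Either way s holds.

The biconditional holds.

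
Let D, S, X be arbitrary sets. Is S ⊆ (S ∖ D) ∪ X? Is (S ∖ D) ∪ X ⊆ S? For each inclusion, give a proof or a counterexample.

(⊆) This inclusion fails. Take D = {1}, S = {1}, X = ∅; then 1 ∈ S but 1 ∉ (S ∖ D) ∪ X.

(⊇) This inclusion fails. Take D = ∅, S = ∅, X = {1}; then 1 ∈ (S ∖ D) ∪ X but 1 ∉ S.

(⊆) fails and (⊇) fails.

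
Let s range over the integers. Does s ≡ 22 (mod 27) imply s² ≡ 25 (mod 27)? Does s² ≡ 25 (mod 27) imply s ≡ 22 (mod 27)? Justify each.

(⟹) Suppose s ≡ 22 (mod 27). Write s = 27j + 22. Then (27j + 22)² = 729j² + 1188j + 484 = 27(27j² + 44j + 17) + 25, so s² ≡ 25 (mod 27).

(⟸) This fails: take s = 5. Then 5² = 25 ≡ 25 (mod 27), yet 5 ≡ 5 (mod 27), not 22.

Only the forward direction holds.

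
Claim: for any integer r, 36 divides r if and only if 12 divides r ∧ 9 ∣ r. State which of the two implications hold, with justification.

Forward direction. If 36 ∣ r, write r = 36q. Since 36 = 3·12, r = 12·(3q), so 12 ∣ r; and since 36 = 4·9, r = 9·(4q), so 9 ∣ r.

Converse. Suppose 12 ∣ r and 9 ∣ r. Any common multiple of 12 and 9 is a multiple of their lcm; here lcm(12, 9) = 12·9/gcd(12, 9) = 108/3 = 36, so 36 ∣ r.

The biconditional holds.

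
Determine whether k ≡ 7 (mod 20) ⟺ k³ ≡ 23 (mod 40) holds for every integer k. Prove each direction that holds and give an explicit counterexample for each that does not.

Converse. The residues r modulo 40 with r³ ≡ 23 (mod 40) are exactly {7}, and each is ≡ 7 (mod 20).

Forward direction. This fails: take k = 27. Then 27 ≡ 7 (mod 20), but 27³ = 19683 ≡ 3 (mod 40), not 23.

Not equivalent: only (⇐) holds.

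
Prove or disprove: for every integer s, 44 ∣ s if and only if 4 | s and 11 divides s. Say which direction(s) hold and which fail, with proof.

Both directions hold; the statement is true.

(→) If 44 ∣ s, write s = 44q. Since 44 = 11·4, s = 4·(11q), so 4 ∣ s; and since 44 = 4·11, s = 11·(4q), so 11 ∣ s.

(←) Suppose 4 ∣ s and 11 ∣ s. Any common multiple of 4 and 11 is a multiple of their lcm; here gcd(4, 11) = 1, so lcm(4, 11) = 4·11 = 44, so 44 ∣ s.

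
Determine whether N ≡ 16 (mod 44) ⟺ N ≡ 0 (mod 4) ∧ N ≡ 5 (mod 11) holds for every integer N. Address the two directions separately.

Forward direction. Suppose N ≡ 16 (mod 44); write N = 44j + 16. Since 4 ∣ 44, reducing mod 4 gives N ≡ 16 ≡ 0 (mod 4); since 11 ∣ 44, reducing mod 11 gives N ≡ 16 ≡ 5 (mod 11).

Converse. If N ≡ 0 (mod 4) and N ≡ 5 (mod 11), then by the Chinese remainder theorem N ≡ 16 (mod 44). This is exactly N ≡ 16 (mod 44).

Both directions hold.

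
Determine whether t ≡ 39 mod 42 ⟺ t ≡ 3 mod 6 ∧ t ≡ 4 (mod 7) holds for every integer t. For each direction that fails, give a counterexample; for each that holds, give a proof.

(→) Suppose t ≡ 39 (mod 42); write t = 42j + 39. Since 6 ∣ 42, reducing mod 6 gives t ≡ 39 ≡ 3 (mod 6); since 7 ∣ 42, reducing mod 7 gives t ≡ 39 ≡ 4 (mod 7).

(←) Conversely, if t ≡ 3 (mod 6) and t ≡ 4 (mod 7), then by the Chinese remainder theorem t ≡ 39 (mod 42). This is exactly t ≡ 39 (mod 42).

Both directions hold.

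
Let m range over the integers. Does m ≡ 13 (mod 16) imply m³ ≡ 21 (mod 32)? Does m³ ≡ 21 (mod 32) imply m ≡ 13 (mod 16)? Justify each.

Only the reverse direction holds.

(⟸) The residues r modulo 32 with r³ ≡ 21 (mod 32) are exactly {13}, and each is ≡ 13 (mod 16).

(⟹) This fails: take m = 29. Then 29 ≡ 13 (mod 16), but 29³ = 24389 ≡ 5 (mod 32), not 21.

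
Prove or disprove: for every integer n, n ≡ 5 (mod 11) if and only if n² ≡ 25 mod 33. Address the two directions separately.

Neither implication holds.

Forward direction. This fails: take n = 27. Then 27 ≡ 5 (mod 11), but 27² = 729 ≡ 3 (mod 33), not 25.

Converse. This fails: take n = 17. Then 17² = 289 ≡ 25 (mod 33), yet 17 ≡ 6 (mod 11), not 5.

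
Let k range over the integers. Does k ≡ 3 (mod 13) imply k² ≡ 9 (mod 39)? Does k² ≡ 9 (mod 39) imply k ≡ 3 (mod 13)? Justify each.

Forward direction. This fails: take k = 16. Then 16 ≡ 3 (mod 13), but 16² = 256 ≡ 22 (mod 39), not 9.

Converse. This fails: take k = 36. Then 36² = 1296 ≡ 9 (mod 39), yet 36 ≡ 10 (mod 13), not 3.

(⇒) fails and (⇐) fails.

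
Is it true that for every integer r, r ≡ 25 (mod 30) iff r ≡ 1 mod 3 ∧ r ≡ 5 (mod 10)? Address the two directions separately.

(⟹) Suppose r ≡ 25 (mod 30); write r = 30j + 25. Since 3 ∣ 30, reducing mod 3 gives r ≡ 25 ≡ 1 (mod 3); since 10 ∣ 30, reducing mod 10 gives r ≡ 25 ≡ 5 (mod 10).

(⟸) Conversely, if r ≡ 1 (mod 3) and r ≡ 5 (mod 10), then by the Chinese remainder theorem r ≡ 25 (mod 30). This is exactly r ≡ 25 (mod 30).

The biconditional holds.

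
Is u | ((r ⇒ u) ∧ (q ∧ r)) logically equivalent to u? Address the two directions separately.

(→) Assume the antecedent. If r is true, the antecedent forces (r = T, u = T, q = F) or (r = T, u = T, q = T), and u holds there. If r is false, the antecedent forces (r = F, u = T, q = F) or (r = F, u = T, q = T), and u holds there. Either way u holds.

(←) Assume the antecedent. If r is true, the antecedent forces (r = T, u = T, q = F) or (r = T, u = T, q = T), and u | ((r ⇒ u) ∧ (q ∧ r)) holds there. If r is false, the antecedent forces (r = F, u = T, q = F) or (r = F, u = T, q = T), and u | ((r ⇒ u) ∧ (q ∧ r)) holds there. Either way u | ((r ⇒ u) ∧ (q ∧ r)) holds.

Both directions hold.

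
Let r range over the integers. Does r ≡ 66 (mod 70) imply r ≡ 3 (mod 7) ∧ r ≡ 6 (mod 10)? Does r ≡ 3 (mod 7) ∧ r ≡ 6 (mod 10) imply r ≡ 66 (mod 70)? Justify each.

Both directions hold; the statement is true.

(⟹) Suppose r ≡ 66 (mod 70); write r = 70j + 66. Since 7 ∣ 70, reducing mod 7 gives r ≡ 66 ≡ 3 (mod 7); since 10 ∣ 70, reducing mod 10 gives r ≡ 66 ≡ 6 (mod 10).

(⟸) Conversely, if r ≡ 3 (mod 7) and r ≡ 6 (mod 10), then by the Chinese remainder theorem r ≡ 66 (mod 70). This is exactly r ≡ 66 (mod 70).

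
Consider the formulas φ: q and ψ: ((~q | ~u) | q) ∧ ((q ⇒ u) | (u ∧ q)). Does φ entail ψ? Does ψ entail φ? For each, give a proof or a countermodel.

Neither implication holds.

(→) This fails. Under q = T, u = F, the left side is true but the right side is false.

(←) This fails. Under q = F, u = F, the left side is false but the right side is true.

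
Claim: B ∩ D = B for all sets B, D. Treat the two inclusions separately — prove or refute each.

The sets are not equal: only the forward inclusion holds.

Forward inclusion. Let x ∈ B ∩ D. Then x ∈ B ∩ D, from which x ∈ B.

Reverse inclusion. This inclusion fails. Take B = {1}, D = ∅; then 1 ∈ B but 1 ∉ B ∩ D.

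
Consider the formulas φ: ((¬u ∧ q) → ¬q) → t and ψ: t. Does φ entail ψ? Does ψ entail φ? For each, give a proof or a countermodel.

(→) This fails. Under q = T, u = F, t = F, the left side is true but the right side is false.

(←) Assume the antecedent. If q is true, the antecedent forces (q = T, u = F, t = T) or (q = T, u = T, t = T), and ((¬u ∧ q) → ¬q) → t holds there. If q is false, the antecedent forces (q = F, u = F, t = T) or (q = F, u = T, t = T), and ((¬u ∧ q) → ¬q) → t holds there. Either way ((¬u ∧ q) → ¬q) → t holds.

Only the converse holds.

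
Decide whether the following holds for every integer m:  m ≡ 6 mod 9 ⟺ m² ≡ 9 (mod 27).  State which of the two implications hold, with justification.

(⇒) holds; (⇐) fails.

(⟹) Suppose m ≡ 6 (mod 9). Working modulo 27, m ∈ {6, 15, 24}; for each such r, r² ≡ 9 (mod 27).

(⟸) This fails: take m = 3. Then 3² = 9 ≡ 9 (mod 27), yet 3 ≡ 3 (mod 9), not 6.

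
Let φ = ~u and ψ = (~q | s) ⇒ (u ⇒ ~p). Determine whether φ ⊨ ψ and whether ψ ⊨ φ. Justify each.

(⇐) This fails. Under p = F, s = F, u = T, q = F, the left side is false but the right side is true.

(⇒) Assume the antecedent. If u is true, the antecedent cannot hold. If u is false, (~q | s) ⇒ (u ⇒ ~p) reduces to true regardless of the other variables. Either way (~q | s) ⇒ (u ⇒ ~p) holds.

Not equivalent: only (⇒) holds.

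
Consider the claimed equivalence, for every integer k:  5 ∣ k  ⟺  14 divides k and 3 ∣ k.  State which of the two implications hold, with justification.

[⇒] This fails: take k = 5. Certainly 5 ∣ 5, but 14 ∤ 5.

[⇐] This fails: take k = 42. Both 14 ∣ 42 and 3 ∣ 42, yet 42 is not a multiple of 5 (since 42 = 8·5 + 2), so 5 ∤ 42.

(⇒) fails and (⇐) fails.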